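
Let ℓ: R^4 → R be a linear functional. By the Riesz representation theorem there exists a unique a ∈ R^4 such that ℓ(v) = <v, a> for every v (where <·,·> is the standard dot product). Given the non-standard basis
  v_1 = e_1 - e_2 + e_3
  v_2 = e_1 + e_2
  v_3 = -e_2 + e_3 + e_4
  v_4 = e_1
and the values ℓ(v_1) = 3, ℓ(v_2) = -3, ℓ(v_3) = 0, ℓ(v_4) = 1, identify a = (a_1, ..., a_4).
a = (1, -4, -2, -2)

Write a = (a_1, ..., a_4) in the standard basis. For each basis vector v_i, ℓ(v_i) = <v_i, a> is a linear equation in the a_j's. Collect the n equations into a matrix system V a = ℓ, where row i of V is v_i (expressed in the standard basis). Since V is invertible (lower-triangular with 1s on the diagonal, up to permutation), solve by back-substitution:
  V =
[[1, -1, 1, 0],
 [1, 1, 0, 0],
 [0, -1, 1, 1],
 [1, 0, 0, 0]]
  V a = (3, -3, 0, 1)
Solving gives a = (1, -4, -2, -2).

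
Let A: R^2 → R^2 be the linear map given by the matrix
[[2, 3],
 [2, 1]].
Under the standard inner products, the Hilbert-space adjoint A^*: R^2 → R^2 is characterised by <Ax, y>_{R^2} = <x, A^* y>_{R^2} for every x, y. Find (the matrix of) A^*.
A^* = A^T =
[[2, 2],
 [3, 1]]

For real matrices with standard dot products, the defining identity <Ax, y> = <x, A^* y> gives (Ax)^T y = x^T (A^*) y, i.e. x^T A^T y = x^T (A^*) y. Since this holds for all x, y, we must have A^* = A^T. Therefore
A^* =
[[2, 2],
 [3, 1]].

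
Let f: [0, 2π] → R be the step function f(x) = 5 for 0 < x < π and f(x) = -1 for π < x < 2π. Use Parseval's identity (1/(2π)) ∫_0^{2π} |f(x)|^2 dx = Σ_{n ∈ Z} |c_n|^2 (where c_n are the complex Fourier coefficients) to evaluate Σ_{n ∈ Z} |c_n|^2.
Σ |c_n|^2 = 13

Parseval equates the L^2 energy of f (normalised by 1/(2π)) with the ℓ^2 sum of its Fourier coefficients: (1/(2π)) ∫_0^{2π} |f|^2 = Σ |c_n|^2.
Compute the left side: (1/(2π)) [∫_0^π 5^2 dx + ∫_π^{2π} (-1)^2 dx] = (1/(2π)) · (25π + 1π) = (25 + 1)/2 = 13.
So Σ_{n ∈ Z} |c_n|^2 = 13.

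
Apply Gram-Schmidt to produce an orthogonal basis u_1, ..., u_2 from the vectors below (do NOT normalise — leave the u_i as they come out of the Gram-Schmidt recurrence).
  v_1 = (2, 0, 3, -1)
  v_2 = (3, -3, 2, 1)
Orthogonal basis:
  u_1 = (2, 0, 3, -1)
  u_2 = (10/7, -3, -5/14, 25/14)

Apply the Gram-Schmidt recurrence
  u_1 = v_1
  u_i = v_i − Σ_{j<i} ((v_i · u_j) / (u_j · u_j)) · u_j.

Step by step this gives:
  u_1 = (2, 0, 3, -1)
  u_2 = (10/7, -3, -5/14, 25/14)

Orthogonality check:
  u_2 · u_1 = 0 (should be 0)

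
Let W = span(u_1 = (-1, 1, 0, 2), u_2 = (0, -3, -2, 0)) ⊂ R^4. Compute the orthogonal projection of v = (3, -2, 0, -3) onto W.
proj_W(v) = (125/69, -134/69, -2/23, -250/69)

Set up U = [u_1 | ... | u_2] ∈ R^(4×2). The projector onto W = col(U) is P = U (U^T U)^(-1) U^T.
Compute U^T U =
  [6, -3]
  [-3, 13],
and U^T v = (-11, 6).
Solve U^T U · c = U^T v for the coefficients: c = (-125/69, 1/23). The projection is proj_W(v) = U c.
Check: (v - proj_W(v)) · u_1 = 0  (should be 0).
Check: (v - proj_W(v)) · u_2 = 0  (should be 0).
Result: proj_W(v) = (125/69, -134/69, -2/23, -250/69).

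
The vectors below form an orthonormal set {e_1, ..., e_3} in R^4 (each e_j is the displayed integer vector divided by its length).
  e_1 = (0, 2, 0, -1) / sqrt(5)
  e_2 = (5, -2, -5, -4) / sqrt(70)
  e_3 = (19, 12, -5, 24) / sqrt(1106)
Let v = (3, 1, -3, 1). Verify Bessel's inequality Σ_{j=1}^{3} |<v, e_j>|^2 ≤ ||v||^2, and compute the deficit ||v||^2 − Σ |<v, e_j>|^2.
Σ |<v, e_j>|^2 = 1499/79; ||v||^2 = 20; deficit = 81/79

Write each e_j = u_j / sqrt(<u_j, u_j>) where u_j is the displayed integer vector. Then <v, e_j> = <v, u_j> / sqrt(<u_j, u_j>), so |<v, e_j>|^2 = <v, u_j>^2 / <u_j, u_j>.
Coefficients: <v, e_1> = 1/sqrt(5), <v, e_2> = 24/sqrt(70), <v, e_3> = 108/sqrt(1106).
Square and sum: Σ |<v, e_j>|^2 = 1499/79.
Compute ||v||^2 = v·v = 20.
Deficit = 20 − 1499/79 = 81/79 ≥ 0, confirming Bessel's inequality. (The deficit equals ||v − Σ <v,e_j> e_j||^2, the squared distance from v to span{e_j}.)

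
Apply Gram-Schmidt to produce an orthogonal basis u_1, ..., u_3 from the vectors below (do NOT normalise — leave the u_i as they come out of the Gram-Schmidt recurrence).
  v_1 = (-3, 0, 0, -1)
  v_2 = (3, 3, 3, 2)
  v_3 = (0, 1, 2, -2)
Orthogonal basis:
  u_1 = (-3, 0, 0, -1)
  u_2 = (-3/10, 3, 3, 9/10)
  u_3 = (5/7, -1/7, 6/7, -15/7)

Apply the Gram-Schmidt recurrence
  u_1 = v_1
  u_i = v_i − Σ_{j<i} ((v_i · u_j) / (u_j · u_j)) · u_j.

Step by step this gives:
  u_1 = (-3, 0, 0, -1)
  u_2 = (-3/10, 3, 3, 9/10)
  u_3 = (5/7, -1/7, 6/7, -15/7)

Orthogonality check:
  u_2 · u_1 = 0 (should be 0)
  u_3 · u_1 = 0 (should be 0)
  u_3 · u_2 = 0 (should be 0)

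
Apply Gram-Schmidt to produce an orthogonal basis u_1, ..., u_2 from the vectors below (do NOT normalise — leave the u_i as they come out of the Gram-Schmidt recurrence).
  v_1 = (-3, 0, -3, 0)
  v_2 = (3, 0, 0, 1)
Orthogonal basis:
  u_1 = (-3, 0, -3, 0)
  u_2 = (3/2, 0, -3/2, 1)

Apply the Gram-Schmidt recurrence
  u_1 = v_1
  u_i = v_i − Σ_{j<i} ((v_i · u_j) / (u_j · u_j)) · u_j.

Step by step this gives:
  u_1 = (-3, 0, -3, 0)
  u_2 = (3/2, 0, -3/2, 1)

Orthogonality check:
  u_2 · u_1 = 0 (should be 0)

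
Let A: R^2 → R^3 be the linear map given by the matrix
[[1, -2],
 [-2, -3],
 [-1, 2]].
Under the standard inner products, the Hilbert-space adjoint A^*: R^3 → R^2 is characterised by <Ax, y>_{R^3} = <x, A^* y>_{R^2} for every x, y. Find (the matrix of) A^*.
A^* = A^T =
[[1, -2, -1],
 [-2, -3, 2]]

For real matrices with standard dot products, the defining identity <Ax, y> = <x, A^* y> gives (Ax)^T y = x^T (A^*) y, i.e. x^T A^T y = x^T (A^*) y. Since this holds for all x, y, we must have A^* = A^T. Therefore
A^* =
[[1, -2, -1],
 [-2, -3, 2]].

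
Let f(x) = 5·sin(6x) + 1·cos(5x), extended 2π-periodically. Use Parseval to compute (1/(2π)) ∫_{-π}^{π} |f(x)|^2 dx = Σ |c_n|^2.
Σ |c_n|^2 = 13

Expand |f|^2 and use orthogonality of {sin(nx), cos(mx)} on [-π, π]:
  ∫_{-π}^{π} sin(nx)^2 dx = π, ∫ cos(mx)^2 dx = π, and cross terms integrate to 0.
So ∫_{-π}^{π} f(x)^2 dx = 5^2 · π + 1^2 · π = (25 + 1)π.
Divide by 2π: (25 + 1)/2 = 13.
By Parseval, this equals Σ |c_n|^2.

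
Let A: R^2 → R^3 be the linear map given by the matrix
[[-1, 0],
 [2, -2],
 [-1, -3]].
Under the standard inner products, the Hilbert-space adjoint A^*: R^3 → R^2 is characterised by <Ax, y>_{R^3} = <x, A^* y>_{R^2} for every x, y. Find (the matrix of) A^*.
A^* = A^T =
[[-1, 2, -1],
 [0, -2, -3]]

For real matrices with standard dot products, the defining identity <Ax, y> = <x, A^* y> gives (Ax)^T y = x^T (A^*) y, i.e. x^T A^T y = x^T (A^*) y. Since this holds for all x, y, we must have A^* = A^T. Therefore
A^* =
[[-1, 2, -1],
 [0, -2, -3]].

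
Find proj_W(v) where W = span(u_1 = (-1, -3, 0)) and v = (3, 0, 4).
proj_W(v) = (3/10, 9/10, 0)

Set up U = [u_1 | ... | u_1] ∈ R^(3×1). The projector onto W = col(U) is P = U (U^T U)^(-1) U^T.
Compute U^T U =
  [10],
and U^T v = (-3).
Solve U^T U · c = U^T v for the coefficients: c = (-3/10). The projection is proj_W(v) = U c.
Check: (v - proj_W(v)) · u_1 = 0  (should be 0).
Result: proj_W(v) = (3/10, 9/10, 0).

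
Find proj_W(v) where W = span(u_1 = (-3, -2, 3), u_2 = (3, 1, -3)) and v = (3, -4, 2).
proj_W(v) = (1/2, -4, -1/2)

Set up U = [u_1 | ... | u_2] ∈ R^(3×2). The projector onto W = col(U) is P = U (U^T U)^(-1) U^T.
Compute U^T U =
  [22, -20]
  [-20, 19],
and U^T v = (5, -1).
Solve U^T U · c = U^T v for the coefficients: c = (25/6, 13/3). The projection is proj_W(v) = U c.
Check: (v - proj_W(v)) · u_1 = 0  (should be 0).
Check: (v - proj_W(v)) · u_2 = 0  (should be 0).
Result: proj_W(v) = (1/2, -4, -1/2).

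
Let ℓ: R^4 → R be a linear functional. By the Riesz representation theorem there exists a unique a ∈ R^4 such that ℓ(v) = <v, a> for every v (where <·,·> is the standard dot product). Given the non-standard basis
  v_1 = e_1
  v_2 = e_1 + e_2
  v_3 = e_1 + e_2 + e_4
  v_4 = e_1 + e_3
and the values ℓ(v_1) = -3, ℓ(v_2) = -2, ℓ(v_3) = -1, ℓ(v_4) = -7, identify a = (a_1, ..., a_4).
a = (-3, 1, -4, 1)

Write a = (a_1, ..., a_4) in the standard basis. For each basis vector v_i, ℓ(v_i) = <v_i, a> is a linear equation in the a_j's. Collect the n equations into a matrix system V a = ℓ, where row i of V is v_i (expressed in the standard basis). Since V is invertible (lower-triangular with 1s on the diagonal, up to permutation), solve by back-substitution:
  V =
[[1, 0, 0, 0],
 [1, 1, 0, 0],
 [1, 1, 0, 1],
 [1, 0, 1, 0]]
  V a = (-3, -2, -1, -7)
Solving gives a = (-3, 1, -4, 1).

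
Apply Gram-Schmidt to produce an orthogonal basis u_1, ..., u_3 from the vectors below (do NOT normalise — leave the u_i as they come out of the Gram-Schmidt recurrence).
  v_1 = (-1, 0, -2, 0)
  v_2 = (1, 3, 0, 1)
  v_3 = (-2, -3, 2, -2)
Orthogonal basis:
  u_1 = (-1, 0, -2, 0)
  u_2 = (4/5, 3, -2/5, 1)
  u_3 = (-38/27, 13/18, 19/27, -41/54)

Apply the Gram-Schmidt recurrence
  u_1 = v_1
  u_i = v_i − Σ_{j<i} ((v_i · u_j) / (u_j · u_j)) · u_j.

Step by step this gives:
  u_1 = (-1, 0, -2, 0)
  u_2 = (4/5, 3, -2/5, 1)
  u_3 = (-38/27, 13/18, 19/27, -41/54)

Orthogonality check:
  u_2 · u_1 = 0 (should be 0)
  u_3 · u_1 = 0 (should be 0)
  u_3 · u_2 = 0 (should be 0)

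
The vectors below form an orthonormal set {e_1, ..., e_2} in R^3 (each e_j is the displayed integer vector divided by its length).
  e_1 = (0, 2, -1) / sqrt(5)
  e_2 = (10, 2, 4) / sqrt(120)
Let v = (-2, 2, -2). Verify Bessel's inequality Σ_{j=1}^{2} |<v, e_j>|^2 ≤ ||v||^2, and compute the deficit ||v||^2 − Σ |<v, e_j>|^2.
Σ |<v, e_j>|^2 = 12; ||v||^2 = 12; deficit = 0

Write each e_j = u_j / sqrt(<u_j, u_j>) where u_j is the displayed integer vector. Then <v, e_j> = <v, u_j> / sqrt(<u_j, u_j>), so |<v, e_j>|^2 = <v, u_j>^2 / <u_j, u_j>.
Coefficients: <v, e_1> = 6/sqrt(5), <v, e_2> = -24/sqrt(120).
Square and sum: Σ |<v, e_j>|^2 = 12.
Compute ||v||^2 = v·v = 12.
Deficit = 12 − 12 = 0 ≥ 0, confirming Bessel's inequality. (The deficit equals ||v − Σ <v,e_j> e_j||^2, the squared distance from v to span{e_j}.)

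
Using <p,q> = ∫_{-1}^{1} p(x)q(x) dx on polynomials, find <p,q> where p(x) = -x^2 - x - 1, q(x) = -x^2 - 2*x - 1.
<p,q> = 76/15

Expand the product: p(x)·q(x) = x^4 + 3*x^3 + 4*x^2 + 3*x + 1.
∫_{-1}^{1} of each monomial x^k gives [2/(k+1) if k even, 0 if k odd]. Integrating term-by-term (or equivalently evaluating the antiderivative F(x) = x^5/5 + 3*x^4/4 + 4*x^3/3 + 3*x^2/2 + x at the endpoints):
  F(1) − F(−1) = 287/60 − (-17/60) = 76/15.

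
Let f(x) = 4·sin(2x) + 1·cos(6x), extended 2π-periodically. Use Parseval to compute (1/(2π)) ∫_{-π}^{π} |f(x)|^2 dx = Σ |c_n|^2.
Σ |c_n|^2 = 17/2

Expand |f|^2 and use orthogonality of {sin(nx), cos(mx)} on [-π, π]:
  ∫_{-π}^{π} sin(nx)^2 dx = π, ∫ cos(mx)^2 dx = π, and cross terms integrate to 0.
So ∫_{-π}^{π} f(x)^2 dx = 4^2 · π + 1^2 · π = (16 + 1)π.
Divide by 2π: (16 + 1)/2 = 17/2.
By Parseval, this equals Σ |c_n|^2.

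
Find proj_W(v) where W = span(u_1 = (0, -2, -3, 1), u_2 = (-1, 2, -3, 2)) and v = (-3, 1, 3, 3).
proj_W(v) = (-12/29, 484/203, 222/203, 10/203)

Set up U = [u_1 | ... | u_2] ∈ R^(4×2). The projector onto W = col(U) is P = U (U^T U)^(-1) U^T.
Compute U^T U =
  [14, 7]
  [7, 18],
and U^T v = (-8, 2).
Solve U^T U · c = U^T v for the coefficients: c = (-158/203, 12/29). The projection is proj_W(v) = U c.
Check: (v - proj_W(v)) · u_1 = 0  (should be 0).
Check: (v - proj_W(v)) · u_2 = 0  (should be 0).
Result: proj_W(v) = (-12/29, 484/203, 222/203, 10/203).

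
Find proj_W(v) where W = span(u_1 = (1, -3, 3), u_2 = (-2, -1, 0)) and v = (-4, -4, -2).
proj_W(v) = (-227/47, -110/47, -3/47)

Set up U = [u_1 | ... | u_2] ∈ R^(3×2). The projector onto W = col(U) is P = U (U^T U)^(-1) U^T.
Compute U^T U =
  [19, 1]
  [1, 5],
and U^T v = (2, 12).
Solve U^T U · c = U^T v for the coefficients: c = (-1/47, 113/47). The projection is proj_W(v) = U c.
Check: (v - proj_W(v)) · u_1 = 0  (should be 0).
Check: (v - proj_W(v)) · u_2 = 0  (should be 0).
Result: proj_W(v) = (-227/47, -110/47, -3/47).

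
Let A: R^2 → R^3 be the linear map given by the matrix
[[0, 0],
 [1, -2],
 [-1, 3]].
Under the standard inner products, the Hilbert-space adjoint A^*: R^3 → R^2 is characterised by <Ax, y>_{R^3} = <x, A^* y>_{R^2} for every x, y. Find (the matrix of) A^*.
A^* = A^T =
[[0, 1, -1],
 [0, -2, 3]]

For real matrices with standard dot products, the defining identity <Ax, y> = <x, A^* y> gives (Ax)^T y = x^T (A^*) y, i.e. x^T A^T y = x^T (A^*) y. Since this holds for all x, y, we must have A^* = A^T. Therefore
A^* =
[[0, 1, -1],
 [0, -2, 3]].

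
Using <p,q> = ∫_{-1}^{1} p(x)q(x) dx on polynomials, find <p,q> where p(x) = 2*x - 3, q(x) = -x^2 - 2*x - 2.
<p,q> = 34/3

Expand the product: p(x)·q(x) = -2*x^3 - x^2 + 2*x + 6.
∫_{-1}^{1} of each monomial x^k gives [2/(k+1) if k even, 0 if k odd]. Integrating term-by-term (or equivalently evaluating the antiderivative F(x) = -x^4/2 - x^3/3 + x^2 + 6*x at the endpoints):
  F(1) − F(−1) = 37/6 − (-31/6) = 34/3.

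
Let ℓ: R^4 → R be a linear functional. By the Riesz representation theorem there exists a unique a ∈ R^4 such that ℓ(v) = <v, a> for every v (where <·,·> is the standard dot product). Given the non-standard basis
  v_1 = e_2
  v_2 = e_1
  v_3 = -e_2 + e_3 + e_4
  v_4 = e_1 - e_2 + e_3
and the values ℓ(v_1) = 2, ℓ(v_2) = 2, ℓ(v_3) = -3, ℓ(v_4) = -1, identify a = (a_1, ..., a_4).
a = (2, 2, -1, 0)

Write a = (a_1, ..., a_4) in the standard basis. For each basis vector v_i, ℓ(v_i) = <v_i, a> is a linear equation in the a_j's. Collect the n equations into a matrix system V a = ℓ, where row i of V is v_i (expressed in the standard basis). Since V is invertible (lower-triangular with 1s on the diagonal, up to permutation), solve by back-substitution:
  V =
[[0, 1, 0, 0],
 [1, 0, 0, 0],
 [0, -1, 1, 1],
 [1, -1, 1, 0]]
  V a = (2, 2, -3, -1)
Solving gives a = (2, 2, -1, 0).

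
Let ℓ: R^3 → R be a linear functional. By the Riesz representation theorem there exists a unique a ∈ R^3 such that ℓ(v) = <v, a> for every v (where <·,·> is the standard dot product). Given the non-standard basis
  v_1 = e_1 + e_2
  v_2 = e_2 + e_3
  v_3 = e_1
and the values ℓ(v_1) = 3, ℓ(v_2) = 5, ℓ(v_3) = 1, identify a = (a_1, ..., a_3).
a = (1, 2, 3)

Write a = (a_1, ..., a_3) in the standard basis. For each basis vector v_i, ℓ(v_i) = <v_i, a> is a linear equation in the a_j's. Collect the n equations into a matrix system V a = ℓ, where row i of V is v_i (expressed in the standard basis). Since V is invertible (lower-triangular with 1s on the diagonal, up to permutation), solve by back-substitution:
  V =
[[1, 1, 0],
 [0, 1, 1],
 [1, 0, 0]]
  V a = (3, 5, 1)
Solving gives a = (1, 2, 3).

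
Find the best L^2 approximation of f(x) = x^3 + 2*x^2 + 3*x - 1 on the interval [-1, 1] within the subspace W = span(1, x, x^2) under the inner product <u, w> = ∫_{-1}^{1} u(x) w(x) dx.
g(x) = 2*x^2 + 18*x/5 - 1

The best approximation g ∈ W is the orthogonal projection of f onto W. Writing g = a_0 + a_1 x + a_2 x^2, the coefficients solve the normal equations G · a = b where
  G_{ij} = <φ_i, φ_j> and b_i = <f, φ_i>, with φ_0 = 1, φ_1 = x, φ_2 = x^2.
G =
  [2, 0, 2/3]
  [0, 2/3, 0]
  [2/3, 0, 2/5],
b = (-2/3, 12/5, 2/15).
Solving gives a_0 = -1, a_1 = 18/5, a_2 = 2, so
  g(x) = 2*x^2 + 18*x/5 - 1.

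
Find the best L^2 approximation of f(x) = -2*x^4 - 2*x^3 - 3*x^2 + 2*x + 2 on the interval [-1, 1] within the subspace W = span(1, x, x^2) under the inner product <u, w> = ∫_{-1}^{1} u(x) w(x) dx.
g(x) = -33*x^2/7 + 4*x/5 + 76/35

The best approximation g ∈ W is the orthogonal projection of f onto W. Writing g = a_0 + a_1 x + a_2 x^2, the coefficients solve the normal equations G · a = b where
  G_{ij} = <φ_i, φ_j> and b_i = <f, φ_i>, with φ_0 = 1, φ_1 = x, φ_2 = x^2.
G =
  [2, 0, 2/3]
  [0, 2/3, 0]
  [2/3, 0, 2/5],
b = (6/5, 8/15, -46/105).
Solving gives a_0 = 76/35, a_1 = 4/5, a_2 = -33/7, so
  g(x) = -33*x^2/7 + 4*x/5 + 76/35.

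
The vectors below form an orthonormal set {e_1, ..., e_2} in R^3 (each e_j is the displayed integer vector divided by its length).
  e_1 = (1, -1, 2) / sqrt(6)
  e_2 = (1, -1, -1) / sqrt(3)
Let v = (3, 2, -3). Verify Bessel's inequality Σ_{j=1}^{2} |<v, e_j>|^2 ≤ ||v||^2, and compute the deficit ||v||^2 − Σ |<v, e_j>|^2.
Σ |<v, e_j>|^2 = 19/2; ||v||^2 = 22; deficit = 25/2

Write each e_j = u_j / sqrt(<u_j, u_j>) where u_j is the displayed integer vector. Then <v, e_j> = <v, u_j> / sqrt(<u_j, u_j>), so |<v, e_j>|^2 = <v, u_j>^2 / <u_j, u_j>.
Coefficients: <v, e_1> = -5/sqrt(6), <v, e_2> = 4/sqrt(3).
Square and sum: Σ |<v, e_j>|^2 = 19/2.
Compute ||v||^2 = v·v = 22.
Deficit = 22 − 19/2 = 25/2 ≥ 0, confirming Bessel's inequality. (The deficit equals ||v − Σ <v,e_j> e_j||^2, the squared distance from v to span{e_j}.)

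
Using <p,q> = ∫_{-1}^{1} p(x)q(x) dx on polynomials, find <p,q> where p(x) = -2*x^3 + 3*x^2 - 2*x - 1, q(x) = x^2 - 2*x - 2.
<p,q> = 24/5

Expand the product: p(x)·q(x) = -2*x^5 + 7*x^4 - 4*x^3 - 3*x^2 + 6*x + 2.
∫_{-1}^{1} of each monomial x^k gives [2/(k+1) if k even, 0 if k odd]. Integrating term-by-term (or equivalently evaluating the antiderivative F(x) = -x^6/3 + 7*x^5/5 - x^4 - x^3 + 3*x^2 + 2*x at the endpoints):
  F(1) − F(−1) = 61/15 − (-11/15) = 24/5.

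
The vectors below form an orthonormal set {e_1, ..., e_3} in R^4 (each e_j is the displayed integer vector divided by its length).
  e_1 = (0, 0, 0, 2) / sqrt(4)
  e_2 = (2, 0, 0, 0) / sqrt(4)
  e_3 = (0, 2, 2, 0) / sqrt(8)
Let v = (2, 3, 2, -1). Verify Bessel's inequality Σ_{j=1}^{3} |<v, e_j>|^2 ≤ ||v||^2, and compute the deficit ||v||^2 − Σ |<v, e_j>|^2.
Σ |<v, e_j>|^2 = 35/2; ||v||^2 = 18; deficit = 1/2

Write each e_j = u_j / sqrt(<u_j, u_j>) where u_j is the displayed integer vector. Then <v, e_j> = <v, u_j> / sqrt(<u_j, u_j>), so |<v, e_j>|^2 = <v, u_j>^2 / <u_j, u_j>.
Coefficients: <v, e_1> = -2/sqrt(4), <v, e_2> = 4/sqrt(4), <v, e_3> = 10/sqrt(8).
Square and sum: Σ |<v, e_j>|^2 = 35/2.
Compute ||v||^2 = v·v = 18.
Deficit = 18 − 35/2 = 1/2 ≥ 0, confirming Bessel's inequality. (The deficit equals ||v − Σ <v,e_j> e_j||^2, the squared distance from v to span{e_j}.)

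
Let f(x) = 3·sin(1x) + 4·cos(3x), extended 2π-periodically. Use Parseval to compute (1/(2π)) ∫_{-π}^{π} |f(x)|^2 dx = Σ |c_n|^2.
Σ |c_n|^2 = 25/2

Expand |f|^2 and use orthogonality of {sin(nx), cos(mx)} on [-π, π]:
  ∫_{-π}^{π} sin(nx)^2 dx = π, ∫ cos(mx)^2 dx = π, and cross terms integrate to 0.
So ∫_{-π}^{π} f(x)^2 dx = 3^2 · π + 4^2 · π = (9 + 16)π.
Divide by 2π: (9 + 16)/2 = 25/2.
By Parseval, this equals Σ |c_n|^2.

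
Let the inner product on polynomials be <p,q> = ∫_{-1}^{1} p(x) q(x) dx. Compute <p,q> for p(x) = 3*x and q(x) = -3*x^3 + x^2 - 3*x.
<p,q> = -48/5

Expand the product: p(x)·q(x) = -9*x^4 + 3*x^3 - 9*x^2.
∫_{-1}^{1} of each monomial x^k gives [2/(k+1) if k even, 0 if k odd]. Integrating term-by-term (or equivalently evaluating the antiderivative F(x) = -9*x^5/5 + 3*x^4/4 - 3*x^3 at the endpoints):
  F(1) − F(−1) = -81/20 − (111/20) = -48/5.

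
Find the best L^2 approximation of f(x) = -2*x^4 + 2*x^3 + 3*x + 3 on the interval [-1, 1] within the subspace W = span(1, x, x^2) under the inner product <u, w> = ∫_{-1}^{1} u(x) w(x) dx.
g(x) = -12*x^2/7 + 21*x/5 + 111/35

The best approximation g ∈ W is the orthogonal projection of f onto W. Writing g = a_0 + a_1 x + a_2 x^2, the coefficients solve the normal equations G · a = b where
  G_{ij} = <φ_i, φ_j> and b_i = <f, φ_i>, with φ_0 = 1, φ_1 = x, φ_2 = x^2.
G =
  [2, 0, 2/3]
  [0, 2/3, 0]
  [2/3, 0, 2/5],
b = (26/5, 14/5, 10/7).
Solving gives a_0 = 111/35, a_1 = 21/5, a_2 = -12/7, so
  g(x) = -12*x^2/7 + 21*x/5 + 111/35.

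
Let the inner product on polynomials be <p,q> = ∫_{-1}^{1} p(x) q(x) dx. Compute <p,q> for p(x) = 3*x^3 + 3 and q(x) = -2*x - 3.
<p,q> = -102/5

Expand the product: p(x)·q(x) = -6*x^4 - 9*x^3 - 6*x - 9.
∫_{-1}^{1} of each monomial x^k gives [2/(k+1) if k even, 0 if k odd]. Integrating term-by-term (or equivalently evaluating the antiderivative F(x) = -6*x^5/5 - 9*x^4/4 - 3*x^2 - 9*x at the endpoints):
  F(1) − F(−1) = -309/20 − (99/20) = -102/5.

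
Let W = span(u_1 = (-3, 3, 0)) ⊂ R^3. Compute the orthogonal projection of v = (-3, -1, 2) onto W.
proj_W(v) = (-1, 1, 0)

Set up U = [u_1 | ... | u_1] ∈ R^(3×1). The projector onto W = col(U) is P = U (U^T U)^(-1) U^T.
Compute U^T U =
  [18],
and U^T v = (6).
Solve U^T U · c = U^T v for the coefficients: c = (1/3). The projection is proj_W(v) = U c.
Check: (v - proj_W(v)) · u_1 = 0  (should be 0).
Result: proj_W(v) = (-1, 1, 0).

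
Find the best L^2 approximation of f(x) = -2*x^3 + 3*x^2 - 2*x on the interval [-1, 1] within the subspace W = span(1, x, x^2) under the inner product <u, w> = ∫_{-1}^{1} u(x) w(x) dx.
g(x) = 3*x^2 - 16*x/5

The best approximation g ∈ W is the orthogonal projection of f onto W. Writing g = a_0 + a_1 x + a_2 x^2, the coefficients solve the normal equations G · a = b where
  G_{ij} = <φ_i, φ_j> and b_i = <f, φ_i>, with φ_0 = 1, φ_1 = x, φ_2 = x^2.
G =
  [2, 0, 2/3]
  [0, 2/3, 0]
  [2/3, 0, 2/5],
b = (2, -32/15, 6/5).
Solving gives a_0 = 0, a_1 = -16/5, a_2 = 3, so
  g(x) = 3*x^2 - 16*x/5.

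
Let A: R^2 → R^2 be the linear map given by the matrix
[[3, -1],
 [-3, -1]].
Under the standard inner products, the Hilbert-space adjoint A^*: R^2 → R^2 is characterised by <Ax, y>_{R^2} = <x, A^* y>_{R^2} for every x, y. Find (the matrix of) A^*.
A^* = A^T =
[[3, -3],
 [-1, -1]]

For real matrices with standard dot products, the defining identity <Ax, y> = <x, A^* y> gives (Ax)^T y = x^T (A^*) y, i.e. x^T A^T y = x^T (A^*) y. Since this holds for all x, y, we must have A^* = A^T. Therefore
A^* =
[[3, -3],
 [-1, -1]].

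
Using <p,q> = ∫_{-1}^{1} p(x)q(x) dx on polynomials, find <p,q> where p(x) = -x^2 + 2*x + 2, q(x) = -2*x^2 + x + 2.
<p,q> = 92/15

Expand the product: p(x)·q(x) = 2*x^4 - 5*x^3 - 4*x^2 + 6*x + 4.
∫_{-1}^{1} of each monomial x^k gives [2/(k+1) if k even, 0 if k odd]. Integrating term-by-term (or equivalently evaluating the antiderivative F(x) = 2*x^5/5 - 5*x^4/4 - 4*x^3/3 + 3*x^2 + 4*x at the endpoints):
  F(1) − F(−1) = 289/60 − (-79/60) = 92/15.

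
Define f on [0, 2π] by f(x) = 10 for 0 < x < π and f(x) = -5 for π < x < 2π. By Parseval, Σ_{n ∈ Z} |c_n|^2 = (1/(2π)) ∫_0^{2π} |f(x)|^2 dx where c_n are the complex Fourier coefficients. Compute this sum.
Σ |c_n|^2 = 125/2

Parseval equates the L^2 energy of f (normalised by 1/(2π)) with the ℓ^2 sum of its Fourier coefficients: (1/(2π)) ∫_0^{2π} |f|^2 = Σ |c_n|^2.
Compute the left side: (1/(2π)) [∫_0^π 10^2 dx + ∫_π^{2π} (-5)^2 dx] = (1/(2π)) · (100π + 25π) = (100 + 25)/2 = 125/2.
So Σ_{n ∈ Z} |c_n|^2 = 125/2.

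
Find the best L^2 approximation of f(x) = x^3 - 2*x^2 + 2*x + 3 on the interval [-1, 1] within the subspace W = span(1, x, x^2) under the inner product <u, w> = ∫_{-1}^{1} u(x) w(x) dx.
g(x) = -2*x^2 + 13*x/5 + 3

The best approximation g ∈ W is the orthogonal projection of f onto W. Writing g = a_0 + a_1 x + a_2 x^2, the coefficients solve the normal equations G · a = b where
  G_{ij} = <φ_i, φ_j> and b_i = <f, φ_i>, with φ_0 = 1, φ_1 = x, φ_2 = x^2.
G =
  [2, 0, 2/3]
  [0, 2/3, 0]
  [2/3, 0, 2/5],
b = (14/3, 26/15, 6/5).
Solving gives a_0 = 3, a_1 = 13/5, a_2 = -2, so
  g(x) = -2*x^2 + 13*x/5 + 3.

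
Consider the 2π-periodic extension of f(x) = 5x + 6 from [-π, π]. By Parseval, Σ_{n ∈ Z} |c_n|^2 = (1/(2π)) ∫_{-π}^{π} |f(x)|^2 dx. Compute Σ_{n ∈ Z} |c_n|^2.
Σ |c_n|^2 = 25π^2/3 + 36

Expand and integrate term by term over [-π, π]:
  ∫ (5x)^2 dx = 25·(2π^3/3); ∫ 2·5·(6)·x dx = 0 (odd integrand); ∫ 6^2 dx = 36·2π.
So (1/(2π)) ∫_{-π}^{π} (5x + 6)^2 dx = 25π^2/3 + 36 = 25π^2/3 + 36.
Parseval ⇒ Σ |c_n|^2 = 25π^2/3 + 36.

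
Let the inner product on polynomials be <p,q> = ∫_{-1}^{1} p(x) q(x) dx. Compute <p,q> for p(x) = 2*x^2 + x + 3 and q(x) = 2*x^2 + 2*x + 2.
<p,q> = 108/5

Expand the product: p(x)·q(x) = 4*x^4 + 6*x^3 + 12*x^2 + 8*x + 6.
∫_{-1}^{1} of each monomial x^k gives [2/(k+1) if k even, 0 if k odd]. Integrating term-by-term (or equivalently evaluating the antiderivative F(x) = 4*x^5/5 + 3*x^4/2 + 4*x^3 + 4*x^2 + 6*x at the endpoints):
  F(1) − F(−1) = 163/10 − (-53/10) = 108/5.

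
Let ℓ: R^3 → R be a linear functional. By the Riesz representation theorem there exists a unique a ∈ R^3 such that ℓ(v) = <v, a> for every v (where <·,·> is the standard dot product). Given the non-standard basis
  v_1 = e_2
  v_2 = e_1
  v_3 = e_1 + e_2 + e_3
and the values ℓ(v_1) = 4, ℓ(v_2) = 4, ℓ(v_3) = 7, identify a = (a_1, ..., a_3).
a = (4, 4, -1)

Write a = (a_1, ..., a_3) in the standard basis. For each basis vector v_i, ℓ(v_i) = <v_i, a> is a linear equation in the a_j's. Collect the n equations into a matrix system V a = ℓ, where row i of V is v_i (expressed in the standard basis). Since V is invertible (lower-triangular with 1s on the diagonal, up to permutation), solve by back-substitution:
  V =
[[0, 1, 0],
 [1, 0, 0],
 [1, 1, 1]]
  V a = (4, 4, 7)
Solving gives a = (4, 4, -1).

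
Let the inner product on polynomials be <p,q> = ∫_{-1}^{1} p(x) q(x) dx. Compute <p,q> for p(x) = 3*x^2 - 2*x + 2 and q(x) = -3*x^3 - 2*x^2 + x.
<p,q> = -4

Expand the product: p(x)·q(x) = -9*x^5 + x^3 - 6*x^2 + 2*x.
∫_{-1}^{1} of each monomial x^k gives [2/(k+1) if k even, 0 if k odd]. Integrating term-by-term (or equivalently evaluating the antiderivative F(x) = -3*x^6/2 + x^4/4 - 2*x^3 + x^2 at the endpoints):
  F(1) − F(−1) = -9/4 − (7/4) = -4.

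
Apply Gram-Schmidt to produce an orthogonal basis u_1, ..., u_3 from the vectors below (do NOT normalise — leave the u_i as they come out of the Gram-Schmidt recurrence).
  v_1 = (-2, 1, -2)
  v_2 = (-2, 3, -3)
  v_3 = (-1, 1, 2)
Orthogonal basis:
  u_1 = (-2, 1, -2)
  u_2 = (8/9, 14/9, -1/9)
  u_3 = (-39/29, 26/29, 52/29)

Apply the Gram-Schmidt recurrence
  u_1 = v_1
  u_i = v_i − Σ_{j<i} ((v_i · u_j) / (u_j · u_j)) · u_j.

Step by step this gives:
  u_1 = (-2, 1, -2)
  u_2 = (8/9, 14/9, -1/9)
  u_3 = (-39/29, 26/29, 52/29)

Orthogonality check:
  u_2 · u_1 = 0 (should be 0)
  u_3 · u_1 = 0 (should be 0)
  u_3 · u_2 = 0 (should be 0)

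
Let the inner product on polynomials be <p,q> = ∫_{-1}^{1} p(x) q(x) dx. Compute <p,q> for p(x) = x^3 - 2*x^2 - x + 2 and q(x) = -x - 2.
<p,q> = -76/15

Expand the product: p(x)·q(x) = -x^4 + 5*x^2 - 4.
∫_{-1}^{1} of each monomial x^k gives [2/(k+1) if k even, 0 if k odd]. Integrating term-by-term (or equivalently evaluating the antiderivative F(x) = -x^5/5 + 5*x^3/3 - 4*x at the endpoints):
  F(1) − F(−1) = -38/15 − (38/15) = -76/15.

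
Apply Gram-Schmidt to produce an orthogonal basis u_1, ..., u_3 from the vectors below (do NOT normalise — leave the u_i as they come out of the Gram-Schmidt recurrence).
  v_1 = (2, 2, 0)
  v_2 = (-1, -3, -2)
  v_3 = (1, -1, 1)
Orthogonal basis:
  u_1 = (2, 2, 0)
  u_2 = (1, -1, -2)
  u_3 = (1, -1, 1)

Apply the Gram-Schmidt recurrence
  u_1 = v_1
  u_i = v_i − Σ_{j<i} ((v_i · u_j) / (u_j · u_j)) · u_j.

Step by step this gives:
  u_1 = (2, 2, 0)
  u_2 = (1, -1, -2)
  u_3 = (1, -1, 1)

Orthogonality check:
  u_2 · u_1 = 0 (should be 0)
  u_3 · u_1 = 0 (should be 0)
  u_3 · u_2 = 0 (should be 0)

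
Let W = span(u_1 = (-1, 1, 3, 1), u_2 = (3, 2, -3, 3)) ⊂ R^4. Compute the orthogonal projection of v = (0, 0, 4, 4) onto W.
proj_W(v) = (-160/323, 720/323, 1152/323, 832/323)

Set up U = [u_1 | ... | u_2] ∈ R^(4×2). The projector onto W = col(U) is P = U (U^T U)^(-1) U^T.
Compute U^T U =
  [12, -7]
  [-7, 31],
and U^T v = (16, 0).
Solve U^T U · c = U^T v for the coefficients: c = (496/323, 112/323). The projection is proj_W(v) = U c.
Check: (v - proj_W(v)) · u_1 = 0  (should be 0).
Check: (v - proj_W(v)) · u_2 = 0  (should be 0).
Result: proj_W(v) = (-160/323, 720/323, 1152/323, 832/323).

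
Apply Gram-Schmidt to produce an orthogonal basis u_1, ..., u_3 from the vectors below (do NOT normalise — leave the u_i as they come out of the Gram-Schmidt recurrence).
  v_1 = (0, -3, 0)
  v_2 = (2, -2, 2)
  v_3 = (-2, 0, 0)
Orthogonal basis:
  u_1 = (0, -3, 0)
  u_2 = (2, 0, 2)
  u_3 = (-1, 0, 1)

Apply the Gram-Schmidt recurrence
  u_1 = v_1
  u_i = v_i − Σ_{j<i} ((v_i · u_j) / (u_j · u_j)) · u_j.

Step by step this gives:
  u_1 = (0, -3, 0)
  u_2 = (2, 0, 2)
  u_3 = (-1, 0, 1)

Orthogonality check:
  u_2 · u_1 = 0 (should be 0)
  u_3 · u_1 = 0 (should be 0)
  u_3 · u_2 = 0 (should be 0)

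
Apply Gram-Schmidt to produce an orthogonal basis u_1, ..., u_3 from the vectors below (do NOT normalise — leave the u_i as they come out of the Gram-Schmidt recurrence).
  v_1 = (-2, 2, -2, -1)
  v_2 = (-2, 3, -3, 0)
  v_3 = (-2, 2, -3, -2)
Orthogonal basis:
  u_1 = (-2, 2, -2, -1)
  u_2 = (6/13, 7/13, -7/13, 16/13)
  u_3 = (3/5, -3/10, -7/10, -2/5)

Apply the Gram-Schmidt recurrence
  u_1 = v_1
  u_i = v_i − Σ_{j<i} ((v_i · u_j) / (u_j · u_j)) · u_j.

Step by step this gives:
  u_1 = (-2, 2, -2, -1)
  u_2 = (6/13, 7/13, -7/13, 16/13)
  u_3 = (3/5, -3/10, -7/10, -2/5)

Orthogonality check:
  u_2 · u_1 = 0 (should be 0)
  u_3 · u_1 = 0 (should be 0)
  u_3 · u_2 = 0 (should be 0)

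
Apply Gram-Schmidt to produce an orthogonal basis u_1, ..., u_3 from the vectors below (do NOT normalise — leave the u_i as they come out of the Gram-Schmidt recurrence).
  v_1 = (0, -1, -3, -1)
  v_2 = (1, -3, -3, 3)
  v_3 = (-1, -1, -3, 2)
Orthogonal basis:
  u_1 = (0, -1, -3, -1)
  u_2 = (1, -24/11, -6/11, 42/11)
  u_3 = (-342/227, 189/227, -123/227, 180/227)

Apply the Gram-Schmidt recurrence
  u_1 = v_1
  u_i = v_i − Σ_{j<i} ((v_i · u_j) / (u_j · u_j)) · u_j.

Step by step this gives:
  u_1 = (0, -1, -3, -1)
  u_2 = (1, -24/11, -6/11, 42/11)
  u_3 = (-342/227, 189/227, -123/227, 180/227)

Orthogonality check:
  u_2 · u_1 = 0 (should be 0)
  u_3 · u_1 = 0 (should be 0)
  u_3 · u_2 = 0 (should be 0)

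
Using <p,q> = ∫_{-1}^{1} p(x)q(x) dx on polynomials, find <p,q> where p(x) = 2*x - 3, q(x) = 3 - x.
<p,q> = -58/3

Expand the product: p(x)·q(x) = -2*x^2 + 9*x - 9.
∫_{-1}^{1} of each monomial x^k gives [2/(k+1) if k even, 0 if k odd]. Integrating term-by-term (or equivalently evaluating the antiderivative F(x) = -2*x^3/3 + 9*x^2/2 - 9*x at the endpoints):
  F(1) − F(−1) = -31/6 − (85/6) = -58/3.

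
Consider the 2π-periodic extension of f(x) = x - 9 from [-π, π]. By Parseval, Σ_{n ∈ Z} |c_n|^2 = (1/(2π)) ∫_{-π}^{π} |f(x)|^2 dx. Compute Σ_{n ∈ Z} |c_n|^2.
Σ |c_n|^2 = π^2/3 + 81

Expand and integrate term by term over [-π, π]:
  ∫ (x)^2 dx = 1·(2π^3/3); ∫ 2·1·(-9)·x dx = 0 (odd integrand); ∫ (-9)^2 dx = 81·2π.
So (1/(2π)) ∫_{-π}^{π} (x - 9)^2 dx = 1π^2/3 + 81 = π^2/3 + 81.
Parseval ⇒ Σ |c_n|^2 = π^2/3 + 81.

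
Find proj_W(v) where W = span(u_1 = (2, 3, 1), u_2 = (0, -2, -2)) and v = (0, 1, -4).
proj_W(v) = (5/3, -2/3, -7/3)

Set up U = [u_1 | ... | u_2] ∈ R^(3×2). The projector onto W = col(U) is P = U (U^T U)^(-1) U^T.
Compute U^T U =
  [14, -8]
  [-8, 8],
and U^T v = (-1, 6).
Solve U^T U · c = U^T v for the coefficients: c = (5/6, 19/12). The projection is proj_W(v) = U c.
Check: (v - proj_W(v)) · u_1 = 0  (should be 0).
Check: (v - proj_W(v)) · u_2 = 0  (should be 0).
Result: proj_W(v) = (5/3, -2/3, -7/3).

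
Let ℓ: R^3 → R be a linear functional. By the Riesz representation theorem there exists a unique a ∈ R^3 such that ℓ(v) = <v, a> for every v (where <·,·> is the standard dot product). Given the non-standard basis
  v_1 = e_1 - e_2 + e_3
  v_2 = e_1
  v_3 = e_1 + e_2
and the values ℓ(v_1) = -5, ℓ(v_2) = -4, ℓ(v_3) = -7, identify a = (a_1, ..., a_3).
a = (-4, -3, -4)

Write a = (a_1, ..., a_3) in the standard basis. For each basis vector v_i, ℓ(v_i) = <v_i, a> is a linear equation in the a_j's. Collect the n equations into a matrix system V a = ℓ, where row i of V is v_i (expressed in the standard basis). Since V is invertible (lower-triangular with 1s on the diagonal, up to permutation), solve by back-substitution:
  V =
[[1, -1, 1],
 [1, 0, 0],
 [1, 1, 0]]
  V a = (-5, -4, -7)
Solving gives a = (-4, -3, -4).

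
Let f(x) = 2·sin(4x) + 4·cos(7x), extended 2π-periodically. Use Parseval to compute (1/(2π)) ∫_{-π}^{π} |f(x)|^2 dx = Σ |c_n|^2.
Σ |c_n|^2 = 10

Expand |f|^2 and use orthogonality of {sin(nx), cos(mx)} on [-π, π]:
  ∫_{-π}^{π} sin(nx)^2 dx = π, ∫ cos(mx)^2 dx = π, and cross terms integrate to 0.
So ∫_{-π}^{π} f(x)^2 dx = 2^2 · π + 4^2 · π = (4 + 16)π.
Divide by 2π: (4 + 16)/2 = 10.
By Parseval, this equals Σ |c_n|^2.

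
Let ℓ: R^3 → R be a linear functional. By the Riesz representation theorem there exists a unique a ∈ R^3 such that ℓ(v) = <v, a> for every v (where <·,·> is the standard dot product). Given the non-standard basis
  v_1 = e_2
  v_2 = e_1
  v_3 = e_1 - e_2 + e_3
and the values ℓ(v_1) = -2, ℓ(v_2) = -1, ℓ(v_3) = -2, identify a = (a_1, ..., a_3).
a = (-1, -2, -3)

Write a = (a_1, ..., a_3) in the standard basis. For each basis vector v_i, ℓ(v_i) = <v_i, a> is a linear equation in the a_j's. Collect the n equations into a matrix system V a = ℓ, where row i of V is v_i (expressed in the standard basis). Since V is invertible (lower-triangular with 1s on the diagonal, up to permutation), solve by back-substitution:
  V =
[[0, 1, 0],
 [1, 0, 0],
 [1, -1, 1]]
  V a = (-2, -1, -2)
Solving gives a = (-1, -2, -3).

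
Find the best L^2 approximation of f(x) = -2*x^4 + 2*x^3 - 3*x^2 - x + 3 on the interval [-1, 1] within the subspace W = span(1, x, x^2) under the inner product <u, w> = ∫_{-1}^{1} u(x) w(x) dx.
g(x) = -33*x^2/7 + x/5 + 111/35

The best approximation g ∈ W is the orthogonal projection of f onto W. Writing g = a_0 + a_1 x + a_2 x^2, the coefficients solve the normal equations G · a = b where
  G_{ij} = <φ_i, φ_j> and b_i = <f, φ_i>, with φ_0 = 1, φ_1 = x, φ_2 = x^2.
G =
  [2, 0, 2/3]
  [0, 2/3, 0]
  [2/3, 0, 2/5],
b = (16/5, 2/15, 8/35).
Solving gives a_0 = 111/35, a_1 = 1/5, a_2 = -33/7, so
  g(x) = -33*x^2/7 + x/5 + 111/35.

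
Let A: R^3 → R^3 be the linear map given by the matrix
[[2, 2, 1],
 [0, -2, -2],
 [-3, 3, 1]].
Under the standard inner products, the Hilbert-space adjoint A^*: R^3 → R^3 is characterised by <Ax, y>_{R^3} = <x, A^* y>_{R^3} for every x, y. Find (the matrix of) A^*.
A^* = A^T =
[[2, 0, -3],
 [2, -2, 3],
 [1, -2, 1]]

For real matrices with standard dot products, the defining identity <Ax, y> = <x, A^* y> gives (Ax)^T y = x^T (A^*) y, i.e. x^T A^T y = x^T (A^*) y. Since this holds for all x, y, we must have A^* = A^T. Therefore
A^* =
[[2, 0, -3],
 [2, -2, 3],
 [1, -2, 1]].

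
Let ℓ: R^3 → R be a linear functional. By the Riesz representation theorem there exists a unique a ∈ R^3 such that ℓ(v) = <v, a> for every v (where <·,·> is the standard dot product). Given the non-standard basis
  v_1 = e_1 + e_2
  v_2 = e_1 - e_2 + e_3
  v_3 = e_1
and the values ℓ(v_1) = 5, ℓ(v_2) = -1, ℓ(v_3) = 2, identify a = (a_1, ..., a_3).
a = (2, 3, 0)

Write a = (a_1, ..., a_3) in the standard basis. For each basis vector v_i, ℓ(v_i) = <v_i, a> is a linear equation in the a_j's. Collect the n equations into a matrix system V a = ℓ, where row i of V is v_i (expressed in the standard basis). Since V is invertible (lower-triangular with 1s on the diagonal, up to permutation), solve by back-substitution:
  V =
[[1, 1, 0],
 [1, -1, 1],
 [1, 0, 0]]
  V a = (5, -1, 2)
Solving gives a = (2, 3, 0).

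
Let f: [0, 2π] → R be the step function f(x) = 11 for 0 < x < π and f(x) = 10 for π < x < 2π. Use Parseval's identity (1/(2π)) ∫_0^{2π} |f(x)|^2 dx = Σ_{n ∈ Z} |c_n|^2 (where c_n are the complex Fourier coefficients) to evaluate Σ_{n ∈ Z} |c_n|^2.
Σ |c_n|^2 = 221/2

Parseval equates the L^2 energy of f (normalised by 1/(2π)) with the ℓ^2 sum of its Fourier coefficients: (1/(2π)) ∫_0^{2π} |f|^2 = Σ |c_n|^2.
Compute the left side: (1/(2π)) [∫_0^π 11^2 dx + ∫_π^{2π} 10^2 dx] = (1/(2π)) · (121π + 100π) = (121 + 100)/2 = 221/2.
So Σ_{n ∈ Z} |c_n|^2 = 221/2.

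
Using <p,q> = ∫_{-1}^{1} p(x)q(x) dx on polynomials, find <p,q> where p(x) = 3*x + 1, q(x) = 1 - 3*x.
<p,q> = -4

Expand the product: p(x)·q(x) = 1 - 9*x^2.
∫_{-1}^{1} of each monomial x^k gives [2/(k+1) if k even, 0 if k odd]. Integrating term-by-term (or equivalently evaluating the antiderivative F(x) = -3*x^3 + x at the endpoints):
  F(1) − F(−1) = -2 − (2) = -4.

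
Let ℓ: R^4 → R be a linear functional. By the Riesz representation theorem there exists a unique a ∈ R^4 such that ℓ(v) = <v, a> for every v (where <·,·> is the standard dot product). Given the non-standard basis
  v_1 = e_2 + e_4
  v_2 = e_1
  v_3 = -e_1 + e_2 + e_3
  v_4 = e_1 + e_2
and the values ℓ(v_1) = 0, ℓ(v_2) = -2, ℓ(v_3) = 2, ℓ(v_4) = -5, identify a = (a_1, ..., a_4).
a = (-2, -3, 3, 3)

Write a = (a_1, ..., a_4) in the standard basis. For each basis vector v_i, ℓ(v_i) = <v_i, a> is a linear equation in the a_j's. Collect the n equations into a matrix system V a = ℓ, where row i of V is v_i (expressed in the standard basis). Since V is invertible (lower-triangular with 1s on the diagonal, up to permutation), solve by back-substitution:
  V =
[[0, 1, 0, 1],
 [1, 0, 0, 0],
 [-1, 1, 1, 0],
 [1, 1, 0, 0]]
  V a = (0, -2, 2, -5)
Solving gives a = (-2, -3, 3, 3).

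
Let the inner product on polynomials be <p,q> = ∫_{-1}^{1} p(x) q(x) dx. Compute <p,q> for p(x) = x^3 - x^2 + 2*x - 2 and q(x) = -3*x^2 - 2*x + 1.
<p,q> = -44/15

Expand the product: p(x)·q(x) = -3*x^5 + x^4 - 3*x^3 + x^2 + 6*x - 2.
∫_{-1}^{1} of each monomial x^k gives [2/(k+1) if k even, 0 if k odd]. Integrating term-by-term (or equivalently evaluating the antiderivative F(x) = -x^6/2 + x^5/5 - 3*x^4/4 + x^3/3 + 3*x^2 - 2*x at the endpoints):
  F(1) − F(−1) = 17/60 − (193/60) = -44/15.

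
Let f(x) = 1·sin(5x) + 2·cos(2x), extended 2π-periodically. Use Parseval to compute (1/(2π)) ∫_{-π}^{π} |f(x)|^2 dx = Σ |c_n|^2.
Σ |c_n|^2 = 5/2

Expand |f|^2 and use orthogonality of {sin(nx), cos(mx)} on [-π, π]:
  ∫_{-π}^{π} sin(nx)^2 dx = π, ∫ cos(mx)^2 dx = π, and cross terms integrate to 0.
So ∫_{-π}^{π} f(x)^2 dx = 1^2 · π + 2^2 · π = (1 + 4)π.
Divide by 2π: (1 + 4)/2 = 5/2.
By Parseval, this equals Σ |c_n|^2.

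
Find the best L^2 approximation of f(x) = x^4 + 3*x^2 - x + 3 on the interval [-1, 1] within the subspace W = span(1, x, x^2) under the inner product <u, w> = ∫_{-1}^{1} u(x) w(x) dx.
g(x) = 27*x^2/7 - x + 102/35

The best approximation g ∈ W is the orthogonal projection of f onto W. Writing g = a_0 + a_1 x + a_2 x^2, the coefficients solve the normal equations G · a = b where
  G_{ij} = <φ_i, φ_j> and b_i = <f, φ_i>, with φ_0 = 1, φ_1 = x, φ_2 = x^2.
G =
  [2, 0, 2/3]
  [0, 2/3, 0]
  [2/3, 0, 2/5],
b = (42/5, -2/3, 122/35).
Solving gives a_0 = 102/35, a_1 = -1, a_2 = 27/7, so
  g(x) = 27*x^2/7 - x + 102/35.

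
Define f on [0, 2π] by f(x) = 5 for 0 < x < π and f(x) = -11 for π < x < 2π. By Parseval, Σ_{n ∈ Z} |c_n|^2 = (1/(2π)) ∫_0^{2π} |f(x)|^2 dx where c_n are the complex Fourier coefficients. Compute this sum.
Σ |c_n|^2 = 73

Parseval equates the L^2 energy of f (normalised by 1/(2π)) with the ℓ^2 sum of its Fourier coefficients: (1/(2π)) ∫_0^{2π} |f|^2 = Σ |c_n|^2.
Compute the left side: (1/(2π)) [∫_0^π 5^2 dx + ∫_π^{2π} (-11)^2 dx] = (1/(2π)) · (25π + 121π) = (25 + 121)/2 = 73.
So Σ_{n ∈ Z} |c_n|^2 = 73.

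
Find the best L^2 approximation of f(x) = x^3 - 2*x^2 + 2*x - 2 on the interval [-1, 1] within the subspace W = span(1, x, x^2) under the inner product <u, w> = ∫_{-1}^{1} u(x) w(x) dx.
g(x) = -2*x^2 + 13*x/5 - 2

The best approximation g ∈ W is the orthogonal projection of f onto W. Writing g = a_0 + a_1 x + a_2 x^2, the coefficients solve the normal equations G · a = b where
  G_{ij} = <φ_i, φ_j> and b_i = <f, φ_i>, with φ_0 = 1, φ_1 = x, φ_2 = x^2.
G =
  [2, 0, 2/3]
  [0, 2/3, 0]
  [2/3, 0, 2/5],
b = (-16/3, 26/15, -32/15).
Solving gives a_0 = -2, a_1 = 13/5, a_2 = -2, so
  g(x) = -2*x^2 + 13*x/5 - 2.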